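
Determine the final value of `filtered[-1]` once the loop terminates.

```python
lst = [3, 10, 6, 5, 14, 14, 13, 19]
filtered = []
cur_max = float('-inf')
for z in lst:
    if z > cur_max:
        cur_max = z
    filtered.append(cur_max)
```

Let's trace through this code step by step.

Initialize: lst = [3, 10, 6, 5, 14, 14, 13, 19]
Initialize: filtered = []
Initialize: cur_max = -inf
Entering loop: for z in lst:
After iteration 1: z = 3, filtered = [3], cur_max = 3
After iteration 2: z = 10, filtered = [3, 10], cur_max = 10
After iteration 3: z = 6, filtered = [3, 10, 10], cur_max = 10
After iteration 4: z = 5, filtered = [3, 10, 10, 10], cur_max = 10
After iteration 5: z = 14, filtered = [3, 10, 10, 10, 14], cur_max = 14
After iteration 6: z = 14, filtered = [3, 10, 10, 10, 14, 14], cur_max = 14
After iteration 7: z = 13, filtered = [3, 10, 10, 10, 14, 14, 14], cur_max = 14
After iteration 8: z = 19, filtered = [3, 10, 10, 10, 14, 14, 14, 19], cur_max = 19
Loop ends.
filtered[-1] = 19

Final answer: 19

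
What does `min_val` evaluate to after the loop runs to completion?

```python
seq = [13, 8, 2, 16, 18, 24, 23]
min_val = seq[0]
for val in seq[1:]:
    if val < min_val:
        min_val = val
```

Let's trace through this code step by step.

Initialize: seq = [13, 8, 2, 16, 18, 24, 23]
Initialize: min_val = 13
Entering loop: for val in seq[1:]:
After iteration 1: val = 8, min_val = 8
After iteration 2: val = 2, min_val = 2
After iteration 3: val = 16, min_val = 2
After iteration 4: val = 18, min_val = 2
After iteration 5: val = 24, min_val = 2
After iteration 6: val = 23, min_val = 2
Loop ends.

Final answer: 2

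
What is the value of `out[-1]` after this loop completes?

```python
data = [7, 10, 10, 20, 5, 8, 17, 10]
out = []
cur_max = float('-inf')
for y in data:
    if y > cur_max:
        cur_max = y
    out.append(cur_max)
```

Let's trace through this code step by step.

Initialize: data = [7, 10, 10, 20, 5, 8, 17, 10]
Initialize: out = []
Initialize: cur_max = -inf
Entering loop: for y in data:
After iteration 1: y = 7, out = [7], cur_max = 7
After iteration 2: y = 10, out = [7, 10], cur_max = 10
After iteration 3: y = 10, out = [7, 10, 10], cur_max = 10
After iteration 4: y = 20, out = [7, 10, 10, 20], cur_max = 20
After iteration 5: y = 5, out = [7, 10, 10, 20, 20], cur_max = 20
After iteration 6: y = 8, out = [7, 10, 10, 20, 20, 20], cur_max = 20
After iteration 7: y = 17, out = [7, 10, 10, 20, 20, 20, 20], cur_max = 20
After iteration 8: y = 10, out = [7, 10, 10, 20, 20, 20, 20, 20], cur_max = 20
Loop ends.
out[-1] = 20

Final answer: 20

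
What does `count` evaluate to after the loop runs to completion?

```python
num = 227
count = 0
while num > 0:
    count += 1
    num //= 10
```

Let's trace through this code step by step.

Initialize: num = 227
Initialize: count = 0
Entering loop: while num > 0:
After iteration 1: num = 22, count = 1
After iteration 2: num = 2, count = 2
After iteration 3: num = 0, count = 3
Loop ends.

Final answer: 3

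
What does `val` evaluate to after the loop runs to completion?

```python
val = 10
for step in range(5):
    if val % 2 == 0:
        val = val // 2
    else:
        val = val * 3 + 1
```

Let's trace through this code step by step.

Initialize: val = 10
Entering loop: for step in range(5):
After iteration 1: step = 0, val = 5
After iteration 2: step = 1, val = 16
After iteration 3: step = 2, val = 8
After iteration 4: step = 3, val = 4
After iteration 5: step = 4, val = 2
Loop ends.

Final answer: 2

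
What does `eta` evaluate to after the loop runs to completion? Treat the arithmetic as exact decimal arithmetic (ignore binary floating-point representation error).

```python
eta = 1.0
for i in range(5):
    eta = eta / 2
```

Let's trace through this code step by step.

Initialize: eta = 1.0
Entering loop: for i in range(5):
After iteration 1: i = 0, eta = 0.5
After iteration 2: i = 1, eta = 0.25
After iteration 3: i = 2, eta = 0.125
After iteration 4: i = 3, eta = 0.0625
After iteration 5: i = 4, eta = 0.03125
Loop ends.

Final answer: 0.03125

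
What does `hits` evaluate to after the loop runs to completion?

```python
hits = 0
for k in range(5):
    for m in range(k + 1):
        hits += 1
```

Let's trace through this code step by step.

Initialize: hits = 0
Entering loop: for k in range(5):
After iteration 1: k = 0, hits = 1, m = 0
After iteration 2: k = 1, hits = 3, m = 1
After iteration 3: k = 2, hits = 6, m = 2
After iteration 4: k = 3, hits = 10, m = 3
After iteration 5: k = 4, hits = 15, m = 4
Loop ends.

Final answer: 15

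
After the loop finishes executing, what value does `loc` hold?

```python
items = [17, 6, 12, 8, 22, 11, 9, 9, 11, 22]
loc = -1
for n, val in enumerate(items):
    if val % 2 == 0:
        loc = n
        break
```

Let's trace through this code step by step.

Initialize: items = [17, 6, 12, 8, 22, 11, 9, 9, 11, 22]
Initialize: loc = -1
Entering loop: for n, val in enumerate(items):
After iteration 1: n = 0, val = 17, loc = -1
After iteration 2: n = 1, val = 6, loc = 1
Loop ends.

Final answer: 1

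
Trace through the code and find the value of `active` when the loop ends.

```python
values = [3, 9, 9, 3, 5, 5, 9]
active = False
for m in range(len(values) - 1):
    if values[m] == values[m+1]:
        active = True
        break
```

Let's trace through this code step by step.

Initialize: values = [3, 9, 9, 3, 5, 5, 9]
Initialize: active = False
Entering loop: for m in range(len(values) - 1):
After iteration 1: m = 0, active = False
After iteration 2: m = 1, active = True
Loop ends.

Final answer: True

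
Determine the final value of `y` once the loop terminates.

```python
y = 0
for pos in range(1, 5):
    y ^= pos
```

Let's trace through this code step by step.

Initialize: y = 0
Entering loop: for pos in range(1, 5):
After iteration 1: pos = 1, y = 1
After iteration 2: pos = 2, y = 3
After iteration 3: pos = 3, y = 0
After iteration 4: pos = 4, y = 4
Loop ends.

Final answer: 4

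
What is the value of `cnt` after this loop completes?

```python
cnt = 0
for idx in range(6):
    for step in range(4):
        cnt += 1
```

Let's trace through this code step by step.

Initialize: cnt = 0
Entering loop: for idx in range(6):
After iteration 1: idx = 0, cnt = 4
After iteration 2: idx = 1, cnt = 8
After iteration 3: idx = 2, cnt = 12
After iteration 4: idx = 3, cnt = 16
After iteration 5: idx = 4, cnt = 20
After iteration 6: idx = 5, cnt = 24
Loop ends.

Final answer: 24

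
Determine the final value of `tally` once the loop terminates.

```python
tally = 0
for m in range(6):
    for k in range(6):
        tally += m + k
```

Let's trace through this code step by step.

Initialize: tally = 0
Entering loop: for m in range(6):
After iteration 1: m = 0, tally = 15
After iteration 2: m = 1, tally = 36
After iteration 3: m = 2, tally = 63
After iteration 4: m = 3, tally = 96
After iteration 5: m = 4, tally = 135
After iteration 6: m = 5, tally = 180
Loop ends.

Final answer: 180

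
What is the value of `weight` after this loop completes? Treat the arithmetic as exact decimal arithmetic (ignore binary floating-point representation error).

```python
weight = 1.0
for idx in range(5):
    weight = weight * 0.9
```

Let's trace through this code step by step.

Initialize: weight = 1.0
Entering loop: for idx in range(5):
After iteration 1: idx = 0, weight = 0.9
After iteration 2: idx = 1, weight = 0.81
After iteration 3: idx = 2, weight = 0.729
After iteration 4: idx = 3, weight = 0.6561
After iteration 5: idx = 4, weight = 0.59049
Loop ends.

Final answer: 0.59049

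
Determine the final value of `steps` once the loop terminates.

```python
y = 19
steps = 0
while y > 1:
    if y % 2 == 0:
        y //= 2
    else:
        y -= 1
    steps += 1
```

Let's trace through this code step by step.

Initialize: y = 19
Initialize: steps = 0
Entering loop: while y > 1:
After iteration 1: y = 18, steps = 1
After iteration 2: y = 9, steps = 2
After iteration 3: y = 8, steps = 3
After iteration 4: y = 4, steps = 4
After iteration 5: y = 2, steps = 5
After iteration 6: y = 1, steps = 6
Loop ends.

Final answer: 6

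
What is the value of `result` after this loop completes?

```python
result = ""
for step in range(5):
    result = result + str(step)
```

Let's trace through this code step by step.

Initialize: result = ''
Entering loop: for step in range(5):
After iteration 1: step = 0, result = '0'
After iteration 2: step = 1, result = '01'
After iteration 3: step = 2, result = '012'
After iteration 4: step = 3, result = '0123'
After iteration 5: step = 4, result = '01234'
Loop ends.

Final answer: '01234'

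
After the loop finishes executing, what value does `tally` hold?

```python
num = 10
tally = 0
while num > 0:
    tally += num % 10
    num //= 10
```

Let's trace through this code step by step.

Initialize: num = 10
Initialize: tally = 0
Entering loop: while num > 0:
After iteration 1: num = 1, tally = 0
After iteration 2: num = 0, tally = 1
Loop ends.

Final answer: 1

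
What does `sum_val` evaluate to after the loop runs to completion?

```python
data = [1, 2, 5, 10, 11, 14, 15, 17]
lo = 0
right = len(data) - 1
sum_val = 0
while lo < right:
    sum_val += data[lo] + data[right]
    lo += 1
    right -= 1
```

Let's trace through this code step by step.

Initialize: data = [1, 2, 5, 10, 11, 14, 15, 17]
Initialize: lo = 0
Initialize: right = 7
Initialize: sum_val = 0
Entering loop: while lo < right:
After iteration 1: lo = 1, right = 6, sum_val = 18
After iteration 2: lo = 2, right = 5, sum_val = 35
After iteration 3: lo = 3, right = 4, sum_val = 54
After iteration 4: lo = 4, right = 3, sum_val = 75
Loop ends.

Final answer: 75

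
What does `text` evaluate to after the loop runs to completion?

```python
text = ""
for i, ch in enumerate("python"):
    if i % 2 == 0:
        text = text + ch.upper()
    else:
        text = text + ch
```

Let's trace through this code step by step.

Initialize: text = ''
Entering loop: for i, ch in enumerate("python"):
After iteration 1: i = 0, ch = 'p', text = 'P'
After iteration 2: i = 1, ch = 'y', text = 'Py'
After iteration 3: i = 2, ch = 't', text = 'PyT'
After iteration 4: i = 3, ch = 'h', text = 'PyTh'
After iteration 5: i = 4, ch = 'o', text = 'PyThO'
After iteration 6: i = 5, ch = 'n', text = 'PyThOn'
Loop ends.

Final answer: 'PyThOn'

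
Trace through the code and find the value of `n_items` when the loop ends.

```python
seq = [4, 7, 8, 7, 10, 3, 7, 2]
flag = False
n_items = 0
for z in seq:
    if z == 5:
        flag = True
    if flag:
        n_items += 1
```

Let's trace through this code step by step.

Initialize: seq = [4, 7, 8, 7, 10, 3, 7, 2]
Initialize: flag = False
Initialize: n_items = 0
Entering loop: for z in seq:
After iteration 1: z = 4, n_items = 0
After iteration 2: z = 7, n_items = 0
After iteration 3: z = 8, n_items = 0
After iteration 4: z = 7, n_items = 0
After iteration 5: z = 10, n_items = 0
After iteration 6: z = 3, n_items = 0
After iteration 7: z = 7, n_items = 0
After iteration 8: z = 2, n_items = 0
Loop ends.

Final answer: 0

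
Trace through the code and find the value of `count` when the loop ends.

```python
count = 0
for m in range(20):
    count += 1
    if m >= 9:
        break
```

Let's trace through this code step by step.

Initialize: count = 0
Entering loop: for m in range(20):
After iteration 1: m = 0, count = 1
After iteration 2: m = 1, count = 2
After iteration 3: m = 2, count = 3
After iteration 4: m = 3, count = 4
After iteration 5: m = 4, count = 5
After iteration 6: m = 5, count = 6
After iteration 7: m = 6, count = 7
After iteration 8: m = 7, count = 8
After iteration 9: m = 8, count = 9
After iteration 10: m = 9, count = 10
Loop ends.

Final answer: 10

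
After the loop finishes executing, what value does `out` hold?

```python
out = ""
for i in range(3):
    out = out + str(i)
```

Let's trace through this code step by step.

Initialize: out = ''
Entering loop: for i in range(3):
After iteration 1: i = 0, out = '0'
After iteration 2: i = 1, out = '01'
After iteration 3: i = 2, out = '012'
Loop ends.

Final answer: '012'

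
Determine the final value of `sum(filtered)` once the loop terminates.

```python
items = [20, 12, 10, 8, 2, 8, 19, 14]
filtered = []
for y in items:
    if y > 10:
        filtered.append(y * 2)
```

Let's trace through this code step by step.

Initialize: items = [20, 12, 10, 8, 2, 8, 19, 14]
Initialize: filtered = []
Entering loop: for y in items:
After iteration 1: y = 20, filtered = [40]
After iteration 2: y = 12, filtered = [40, 24]
After iteration 3: y = 10, filtered = [40, 24]
After iteration 4: y = 8, filtered = [40, 24]
After iteration 5: y = 2, filtered = [40, 24]
After iteration 6: y = 8, filtered = [40, 24]
After iteration 7: y = 19, filtered = [40, 24, 38]
After iteration 8: y = 14, filtered = [40, 24, 38, 28]
Loop ends.
sum(filtered) = 130

Final answer: 130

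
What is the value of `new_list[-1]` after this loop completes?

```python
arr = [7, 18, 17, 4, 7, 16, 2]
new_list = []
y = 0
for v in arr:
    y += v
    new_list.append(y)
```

Let's trace through this code step by step.

Initialize: arr = [7, 18, 17, 4, 7, 16, 2]
Initialize: new_list = []
Initialize: y = 0
Entering loop: for v in arr:
After iteration 1: v = 7, new_list = [7], y = 7
After iteration 2: v = 18, new_list = [7, 25], y = 25
After iteration 3: v = 17, new_list = [7, 25, 42], y = 42
After iteration 4: v = 4, new_list = [7, 25, 42, 46], y = 46
After iteration 5: v = 7, new_list = [7, 25, 42, 46, 53], y = 53
After iteration 6: v = 16, new_list = [7, 25, 42, 46, 53, 69], y = 69
After iteration 7: v = 2, new_list = [7, 25, 42, 46, 53, 69, 71], y = 71
Loop ends.
new_list[-1] = 71

Final answer: 71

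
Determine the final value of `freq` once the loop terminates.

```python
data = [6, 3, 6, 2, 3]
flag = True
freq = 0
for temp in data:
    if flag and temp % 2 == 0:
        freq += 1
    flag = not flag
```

Let's trace through this code step by step.

Initialize: data = [6, 3, 6, 2, 3]
Initialize: flag = True
Initialize: freq = 0
Entering loop: for temp in data:
After iteration 1: temp = 6, flag = False, freq = 1
After iteration 2: temp = 3, flag = True, freq = 1
After iteration 3: temp = 6, flag = False, freq = 2
After iteration 4: temp = 2, flag = True, freq = 2
After iteration 5: temp = 3, flag = False, freq = 2
Loop ends.

Final answer: 2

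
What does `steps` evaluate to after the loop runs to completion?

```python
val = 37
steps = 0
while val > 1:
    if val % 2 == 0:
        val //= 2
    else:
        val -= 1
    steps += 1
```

Let's trace through this code step by step.

Initialize: val = 37
Initialize: steps = 0
Entering loop: while val > 1:
After iteration 1: val = 36, steps = 1
After iteration 2: val = 18, steps = 2
After iteration 3: val = 9, steps = 3
After iteration 4: val = 8, steps = 4
After iteration 5: val = 4, steps = 5
After iteration 6: val = 2, steps = 6
After iteration 7: val = 1, steps = 7
Loop ends.

Final answer: 7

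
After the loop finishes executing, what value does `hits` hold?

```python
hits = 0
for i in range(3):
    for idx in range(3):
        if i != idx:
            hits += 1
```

Let's trace through this code step by step.

Initialize: hits = 0
Entering loop: for i in range(3):
After iteration 1: i = 0, hits = 2
After iteration 2: i = 1, hits = 4
After iteration 3: i = 2, hits = 6
Loop ends.

Final answer: 6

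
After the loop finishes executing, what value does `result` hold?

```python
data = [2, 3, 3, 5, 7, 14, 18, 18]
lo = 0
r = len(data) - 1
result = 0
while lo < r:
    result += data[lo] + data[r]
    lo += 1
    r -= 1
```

Let's trace through this code step by step.

Initialize: data = [2, 3, 3, 5, 7, 14, 18, 18]
Initialize: lo = 0
Initialize: r = 7
Initialize: result = 0
Entering loop: while lo < r:
After iteration 1: lo = 1, r = 6, result = 20
After iteration 2: lo = 2, r = 5, result = 41
After iteration 3: lo = 3, r = 4, result = 58
After iteration 4: lo = 4, r = 3, result = 70
Loop ends.

Final answer: 70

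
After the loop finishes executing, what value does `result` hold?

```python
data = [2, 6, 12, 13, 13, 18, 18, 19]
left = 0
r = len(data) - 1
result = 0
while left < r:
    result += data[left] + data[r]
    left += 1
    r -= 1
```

Let's trace through this code step by step.

Initialize: data = [2, 6, 12, 13, 13, 18, 18, 19]
Initialize: left = 0
Initialize: r = 7
Initialize: result = 0
Entering loop: while left < r:
After iteration 1: left = 1, r = 6, result = 21
After iteration 2: left = 2, r = 5, result = 45
After iteration 3: left = 3, r = 4, result = 75
After iteration 4: left = 4, r = 3, result = 101
Loop ends.

Final answer: 101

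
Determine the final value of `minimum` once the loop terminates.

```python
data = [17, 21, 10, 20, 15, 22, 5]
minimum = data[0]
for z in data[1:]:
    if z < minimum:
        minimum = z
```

Let's trace through this code step by step.

Initialize: data = [17, 21, 10, 20, 15, 22, 5]
Initialize: minimum = 17
Entering loop: for z in data[1:]:
After iteration 1: z = 21, minimum = 17
After iteration 2: z = 10, minimum = 10
After iteration 3: z = 20, minimum = 10
After iteration 4: z = 15, minimum = 10
After iteration 5: z = 22, minimum = 10
After iteration 6: z = 5, minimum = 5
Loop ends.

Final answer: 5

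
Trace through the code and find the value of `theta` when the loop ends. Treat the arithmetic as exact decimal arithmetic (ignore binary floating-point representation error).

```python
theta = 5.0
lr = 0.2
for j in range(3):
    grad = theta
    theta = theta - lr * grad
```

Let's trace through this code step by step.

Initialize: theta = 5.0
Initialize: lr = 0.2
Entering loop: for j in range(3):
After iteration 1: j = 0, theta = 4.0, grad = 5.0
After iteration 2: j = 1, theta = 3.2, grad = 4.0
After iteration 3: j = 2, theta = 2.56, grad = 3.2
Loop ends.

Final answer: 2.56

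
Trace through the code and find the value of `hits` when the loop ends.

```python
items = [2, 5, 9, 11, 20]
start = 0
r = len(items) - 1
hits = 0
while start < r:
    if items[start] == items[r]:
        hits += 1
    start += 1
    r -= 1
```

Let's trace through this code step by step.

Initialize: items = [2, 5, 9, 11, 20]
Initialize: start = 0
Initialize: r = 4
Initialize: hits = 0
Entering loop: while start < r:
After iteration 1: start = 1, r = 3, hits = 0
After iteration 2: start = 2, r = 2, hits = 0
Loop ends.

Final answer: 0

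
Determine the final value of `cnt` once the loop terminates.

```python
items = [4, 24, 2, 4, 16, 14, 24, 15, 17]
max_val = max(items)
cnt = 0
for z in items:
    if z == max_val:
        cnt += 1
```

Let's trace through this code step by step.

Initialize: items = [4, 24, 2, 4, 16, 14, 24, 15, 17]
Initialize: max_val = 24
Initialize: cnt = 0
Entering loop: for z in items:
After iteration 1: z = 4, cnt = 0
After iteration 2: z = 24, cnt = 1
After iteration 3: z = 2, cnt = 1
After iteration 4: z = 4, cnt = 1
After iteration 5: z = 16, cnt = 1
After iteration 6: z = 14, cnt = 1
After iteration 7: z = 24, cnt = 2
After iteration 8: z = 15, cnt = 2
After iteration 9: z = 17, cnt = 2
Loop ends.

Final answer: 2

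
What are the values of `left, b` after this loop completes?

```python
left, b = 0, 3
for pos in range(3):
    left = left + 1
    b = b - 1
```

Let's trace through this code step by step.

Initialize: left = 0
Initialize: b = 3
Entering loop: for pos in range(3):
After iteration 1: pos = 0, left = 1, b = 2
After iteration 2: pos = 1, left = 2, b = 1
After iteration 3: pos = 2, left = 3, b = 0
Loop ends.

Final answer: 3, 0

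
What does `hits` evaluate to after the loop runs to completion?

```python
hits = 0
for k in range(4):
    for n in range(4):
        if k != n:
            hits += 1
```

Let's trace through this code step by step.

Initialize: hits = 0
Entering loop: for k in range(4):
After iteration 1: k = 0, hits = 3
After iteration 2: k = 1, hits = 6
After iteration 3: k = 2, hits = 9
After iteration 4: k = 3, hits = 12
Loop ends.

Final answer: 12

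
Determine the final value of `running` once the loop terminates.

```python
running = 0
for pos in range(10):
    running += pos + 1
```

Let's trace through this code step by step.

Initialize: running = 0
Entering loop: for pos in range(10):
After iteration 1: pos = 0, running = 1
After iteration 2: pos = 1, running = 3
After iteration 3: pos = 2, running = 6
After iteration 4: pos = 3, running = 10
After iteration 5: pos = 4, running = 15
After iteration 6: pos = 5, running = 21
After iteration 7: pos = 6, running = 28
After iteration 8: pos = 7, running = 36
After iteration 9: pos = 8, running = 45
After iteration 10: pos = 9, running = 55
Loop ends.

Final answer: 55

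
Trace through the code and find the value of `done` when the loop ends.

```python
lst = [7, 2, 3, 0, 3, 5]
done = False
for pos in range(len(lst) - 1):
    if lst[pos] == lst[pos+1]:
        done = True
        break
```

Let's trace through this code step by step.

Initialize: lst = [7, 2, 3, 0, 3, 5]
Initialize: done = False
Entering loop: for pos in range(len(lst) - 1):
After iteration 1: pos = 0, done = False
After iteration 2: pos = 1, done = False
After iteration 3: pos = 2, done = False
After iteration 4: pos = 3, done = False
After iteration 5: pos = 4, done = False
Loop ends.

Final answer: False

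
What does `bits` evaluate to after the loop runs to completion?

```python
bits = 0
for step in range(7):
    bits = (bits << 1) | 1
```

Let's trace through this code step by step.

Initialize: bits = 0
Entering loop: for step in range(7):
After iteration 1: step = 0, bits = 1
After iteration 2: step = 1, bits = 3
After iteration 3: step = 2, bits = 7
After iteration 4: step = 3, bits = 15
After iteration 5: step = 4, bits = 31
After iteration 6: step = 5, bits = 63
After iteration 7: step = 6, bits = 127
Loop ends.

Final answer: 127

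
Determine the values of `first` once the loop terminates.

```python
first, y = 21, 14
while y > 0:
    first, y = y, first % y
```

Let's trace through this code step by step.

Initialize: first = 21
Initialize: y = 14
Entering loop: while y > 0:
After iteration 1: first = 14, y = 7
After iteration 2: first = 7, y = 0
Loop ends.

Final answer: 7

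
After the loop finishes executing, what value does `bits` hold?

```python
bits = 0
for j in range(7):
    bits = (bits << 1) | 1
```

Let's trace through this code step by step.

Initialize: bits = 0
Entering loop: for j in range(7):
After iteration 1: j = 0, bits = 1
After iteration 2: j = 1, bits = 3
After iteration 3: j = 2, bits = 7
After iteration 4: j = 3, bits = 15
After iteration 5: j = 4, bits = 31
After iteration 6: j = 5, bits = 63
After iteration 7: j = 6, bits = 127
Loop ends.

Final answer: 127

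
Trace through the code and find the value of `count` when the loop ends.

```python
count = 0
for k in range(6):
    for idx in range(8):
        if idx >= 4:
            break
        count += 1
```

Let's trace through this code step by step.

Initialize: count = 0
Entering loop: for k in range(6):
After iteration 1: k = 0, count = 4
After iteration 2: k = 1, count = 8
After iteration 3: k = 2, count = 12
After iteration 4: k = 3, count = 16
After iteration 5: k = 4, count = 20
After iteration 6: k = 5, count = 24
Loop ends.

Final answer: 24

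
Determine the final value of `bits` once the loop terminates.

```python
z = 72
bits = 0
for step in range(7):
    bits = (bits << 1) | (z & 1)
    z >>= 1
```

Let's trace through this code step by step.

Initialize: z = 72
Initialize: bits = 0
Entering loop: for step in range(7):
After iteration 1: step = 0, z = 36, bits = 0
After iteration 2: step = 1, z = 18, bits = 0
After iteration 3: step = 2, z = 9, bits = 0
After iteration 4: step = 3, z = 4, bits = 1
After iteration 5: step = 4, z = 2, bits = 2
After iteration 6: step = 5, z = 1, bits = 4
After iteration 7: step = 6, z = 0, bits = 9
Loop ends.

Final answer: 9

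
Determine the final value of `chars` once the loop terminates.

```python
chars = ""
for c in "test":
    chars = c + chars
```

Let's trace through this code step by step.

Initialize: chars = ''
Entering loop: for c in "test":
After iteration 1: c = 't', chars = 't'
After iteration 2: c = 'e', chars = 'et'
After iteration 3: c = 's', chars = 'set'
After iteration 4: c = 't', chars = 'tset'
Loop ends.

Final answer: 'tset'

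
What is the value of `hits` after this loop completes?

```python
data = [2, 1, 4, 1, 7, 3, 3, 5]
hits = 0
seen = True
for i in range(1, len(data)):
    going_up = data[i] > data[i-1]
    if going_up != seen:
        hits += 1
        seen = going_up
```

Let's trace through this code step by step.

Initialize: data = [2, 1, 4, 1, 7, 3, 3, 5]
Initialize: hits = 0
Initialize: seen = True
Entering loop: for i in range(1, len(data)):
After iteration 1: i = 1, hits = 1, seen = False, going_up = False
After iteration 2: i = 2, hits = 2, seen = True, going_up = True
After iteration 3: i = 3, hits = 3, seen = False, going_up = False
After iteration 4: i = 4, hits = 4, seen = True, going_up = True
After iteration 5: i = 5, hits = 5, seen = False, going_up = False
After iteration 6: i = 6, hits = 5, seen = False, going_up = False
After iteration 7: i = 7, hits = 6, seen = True, going_up = True
Loop ends.

Final answer: 6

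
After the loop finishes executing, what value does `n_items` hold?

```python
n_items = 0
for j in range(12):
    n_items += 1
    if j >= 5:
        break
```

Let's trace through this code step by step.

Initialize: n_items = 0
Entering loop: for j in range(12):
After iteration 1: j = 0, n_items = 1
After iteration 2: j = 1, n_items = 2
After iteration 3: j = 2, n_items = 3
After iteration 4: j = 3, n_items = 4
After iteration 5: j = 4, n_items = 5
After iteration 6: j = 5, n_items = 6
Loop ends.

Final answer: 6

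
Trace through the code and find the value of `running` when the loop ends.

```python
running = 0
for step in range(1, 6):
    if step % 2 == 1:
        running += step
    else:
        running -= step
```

Let's trace through this code step by step.

Initialize: running = 0
Entering loop: for step in range(1, 6):
After iteration 1: step = 1, running = 1
After iteration 2: step = 2, running = -1
After iteration 3: step = 3, running = 2
After iteration 4: step = 4, running = -2
After iteration 5: step = 5, running = 3
Loop ends.

Final answer: 3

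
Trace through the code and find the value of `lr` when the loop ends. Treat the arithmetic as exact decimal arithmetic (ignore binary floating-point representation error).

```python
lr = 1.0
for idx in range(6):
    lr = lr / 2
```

Let's trace through this code step by step.

Initialize: lr = 1.0
Entering loop: for idx in range(6):
After iteration 1: idx = 0, lr = 0.5
After iteration 2: idx = 1, lr = 0.25
After iteration 3: idx = 2, lr = 0.125
After iteration 4: idx = 3, lr = 0.0625
After iteration 5: idx = 4, lr = 0.03125
After iteration 6: idx = 5, lr = 0.015625
Loop ends.

Final answer: 0.015625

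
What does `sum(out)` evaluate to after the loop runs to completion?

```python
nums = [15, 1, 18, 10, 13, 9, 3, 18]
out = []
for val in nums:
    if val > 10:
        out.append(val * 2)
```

Let's trace through this code step by step.

Initialize: nums = [15, 1, 18, 10, 13, 9, 3, 18]
Initialize: out = []
Entering loop: for val in nums:
After iteration 1: val = 15, out = [30]
After iteration 2: val = 1, out = [30]
After iteration 3: val = 18, out = [30, 36]
After iteration 4: val = 10, out = [30, 36]
After iteration 5: val = 13, out = [30, 36, 26]
After iteration 6: val = 9, out = [30, 36, 26]
After iteration 7: val = 3, out = [30, 36, 26]
After iteration 8: val = 18, out = [30, 36, 26, 36]
Loop ends.
sum(out) = 128

Final answer: 128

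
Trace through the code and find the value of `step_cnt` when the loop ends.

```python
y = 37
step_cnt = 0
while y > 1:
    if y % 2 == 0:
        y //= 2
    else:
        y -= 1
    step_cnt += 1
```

Let's trace through this code step by step.

Initialize: y = 37
Initialize: step_cnt = 0
Entering loop: while y > 1:
After iteration 1: y = 36, step_cnt = 1
After iteration 2: y = 18, step_cnt = 2
After iteration 3: y = 9, step_cnt = 3
After iteration 4: y = 8, step_cnt = 4
After iteration 5: y = 4, step_cnt = 5
After iteration 6: y = 2, step_cnt = 6
After iteration 7: y = 1, step_cnt = 7
Loop ends.

Final answer: 7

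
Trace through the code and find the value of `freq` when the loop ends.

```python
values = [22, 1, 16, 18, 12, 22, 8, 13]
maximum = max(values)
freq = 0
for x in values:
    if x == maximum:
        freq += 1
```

Let's trace through this code step by step.

Initialize: values = [22, 1, 16, 18, 12, 22, 8, 13]
Initialize: maximum = 22
Initialize: freq = 0
Entering loop: for x in values:
After iteration 1: x = 22, freq = 1
After iteration 2: x = 1, freq = 1
After iteration 3: x = 16, freq = 1
After iteration 4: x = 18, freq = 1
After iteration 5: x = 12, freq = 1
After iteration 6: x = 22, freq = 2
After iteration 7: x = 8, freq = 2
After iteration 8: x = 13, freq = 2
Loop ends.

Final answer: 2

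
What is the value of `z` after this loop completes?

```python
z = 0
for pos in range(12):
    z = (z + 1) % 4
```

Let's trace through this code step by step.

Initialize: z = 0
Entering loop: for pos in range(12):
After iteration 1: pos = 0, z = 1
After iteration 2: pos = 1, z = 2
After iteration 3: pos = 2, z = 3
After iteration 4: pos = 3, z = 0
After iteration 5: pos = 4, z = 1
After iteration 6: pos = 5, z = 2
After iteration 7: pos = 6, z = 3
After iteration 8: pos = 7, z = 0
After iteration 9: pos = 8, z = 1
After iteration 10: pos = 9, z = 2
After iteration 11: pos = 10, z = 3
After iteration 12: pos = 11, z = 0
Loop ends.

Final answer: 0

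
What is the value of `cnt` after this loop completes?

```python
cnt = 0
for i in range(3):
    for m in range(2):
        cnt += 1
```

Let's trace through this code step by step.

Initialize: cnt = 0
Entering loop: for i in range(3):
After iteration 1: i = 0, cnt = 2
After iteration 2: i = 1, cnt = 4
After iteration 3: i = 2, cnt = 6
Loop ends.

Final answer: 6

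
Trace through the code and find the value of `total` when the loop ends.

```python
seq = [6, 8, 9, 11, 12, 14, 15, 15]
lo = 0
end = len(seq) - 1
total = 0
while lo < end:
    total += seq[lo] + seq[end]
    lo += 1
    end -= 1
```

Let's trace through this code step by step.

Initialize: seq = [6, 8, 9, 11, 12, 14, 15, 15]
Initialize: lo = 0
Initialize: end = 7
Initialize: total = 0
Entering loop: while lo < end:
After iteration 1: lo = 1, end = 6, total = 21
After iteration 2: lo = 2, end = 5, total = 44
After iteration 3: lo = 3, end = 4, total = 67
After iteration 4: lo = 4, end = 3, total = 90
Loop ends.

Final answer: 90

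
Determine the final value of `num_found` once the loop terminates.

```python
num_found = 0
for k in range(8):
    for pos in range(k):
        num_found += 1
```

Let's trace through this code step by step.

Initialize: num_found = 0
Entering loop: for k in range(8):
After iteration 1: k = 0, num_found = 0
After iteration 2: k = 1, num_found = 1, pos = 0
After iteration 3: k = 2, num_found = 3, pos = 1
After iteration 4: k = 3, num_found = 6, pos = 2
After iteration 5: k = 4, num_found = 10, pos = 3
After iteration 6: k = 5, num_found = 15, pos = 4
After iteration 7: k = 6, num_found = 21, pos = 5
After iteration 8: k = 7, num_found = 28, pos = 6
Loop ends.

Final answer: 28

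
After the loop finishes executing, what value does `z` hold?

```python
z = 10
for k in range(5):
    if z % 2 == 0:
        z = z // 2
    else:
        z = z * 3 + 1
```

Let's trace through this code step by step.

Initialize: z = 10
Entering loop: for k in range(5):
After iteration 1: k = 0, z = 5
After iteration 2: k = 1, z = 16
After iteration 3: k = 2, z = 8
After iteration 4: k = 3, z = 4
After iteration 5: k = 4, z = 2
Loop ends.

Final answer: 2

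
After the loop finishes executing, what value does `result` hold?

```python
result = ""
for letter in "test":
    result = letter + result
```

Let's trace through this code step by step.

Initialize: result = ''
Entering loop: for letter in "test":
After iteration 1: letter = 't', result = 't'
After iteration 2: letter = 'e', result = 'et'
After iteration 3: letter = 's', result = 'set'
After iteration 4: letter = 't', result = 'tset'
Loop ends.

Final answer: 'tset'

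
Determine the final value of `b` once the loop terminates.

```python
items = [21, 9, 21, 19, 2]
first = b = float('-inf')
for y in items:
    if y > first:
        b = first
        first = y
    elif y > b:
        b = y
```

Let's trace through this code step by step.

Initialize: items = [21, 9, 21, 19, 2]
Initialize: first = -inf
Initialize: b = -inf
Entering loop: for y in items:
After iteration 1: y = 21, first = 21, b = -inf
After iteration 2: y = 9, first = 21, b = 9
After iteration 3: y = 21, first = 21, b = 21
After iteration 4: y = 19, first = 21, b = 21
After iteration 5: y = 2, first = 21, b = 21
Loop ends.

Final answer: 21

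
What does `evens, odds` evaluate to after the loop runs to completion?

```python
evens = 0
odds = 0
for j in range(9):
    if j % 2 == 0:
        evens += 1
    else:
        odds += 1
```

Let's trace through this code step by step.

Initialize: evens = 0
Initialize: odds = 0
Entering loop: for j in range(9):
After iteration 1: j = 0, evens = 1, odds = 0
After iteration 2: j = 1, evens = 1, odds = 1
After iteration 3: j = 2, evens = 2, odds = 1
After iteration 4: j = 3, evens = 2, odds = 2
After iteration 5: j = 4, evens = 3, odds = 2
After iteration 6: j = 5, evens = 3, odds = 3
After iteration 7: j = 6, evens = 4, odds = 3
After iteration 8: j = 7, evens = 4, odds = 4
After iteration 9: j = 8, evens = 5, odds = 4
Loop ends.

Final answer: 5, 4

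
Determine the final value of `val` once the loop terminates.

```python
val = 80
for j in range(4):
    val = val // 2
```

Let's trace through this code step by step.

Initialize: val = 80
Entering loop: for j in range(4):
After iteration 1: j = 0, val = 40
After iteration 2: j = 1, val = 20
After iteration 3: j = 2, val = 10
After iteration 4: j = 3, val = 5
Loop ends.

Final answer: 5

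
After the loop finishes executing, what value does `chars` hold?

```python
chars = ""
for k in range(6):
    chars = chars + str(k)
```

Let's trace through this code step by step.

Initialize: chars = ''
Entering loop: for k in range(6):
After iteration 1: k = 0, chars = '0'
After iteration 2: k = 1, chars = '01'
After iteration 3: k = 2, chars = '012'
After iteration 4: k = 3, chars = '0123'
After iteration 5: k = 4, chars = '01234'
After iteration 6: k = 5, chars = '012345'
Loop ends.

Final answer: '012345'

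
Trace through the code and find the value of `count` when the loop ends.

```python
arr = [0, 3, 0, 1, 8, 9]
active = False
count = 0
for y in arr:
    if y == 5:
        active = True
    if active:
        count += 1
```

Let's trace through this code step by step.

Initialize: arr = [0, 3, 0, 1, 8, 9]
Initialize: active = False
Initialize: count = 0
Entering loop: for y in arr:
After iteration 1: y = 0, count = 0
After iteration 2: y = 3, count = 0
After iteration 3: y = 0, count = 0
After iteration 4: y = 1, count = 0
After iteration 5: y = 8, count = 0
After iteration 6: y = 9, count = 0
Loop ends.

Final answer: 0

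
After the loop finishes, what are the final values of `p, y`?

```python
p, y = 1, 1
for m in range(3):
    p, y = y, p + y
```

Let's trace through this code step by step.

Initialize: p = 1
Initialize: y = 1
Entering loop: for m in range(3):
After iteration 1: m = 0, p = 1, y = 2
After iteration 2: m = 1, p = 2, y = 3
After iteration 3: m = 2, p = 3, y = 5
Loop ends.

Final answer: 3, 5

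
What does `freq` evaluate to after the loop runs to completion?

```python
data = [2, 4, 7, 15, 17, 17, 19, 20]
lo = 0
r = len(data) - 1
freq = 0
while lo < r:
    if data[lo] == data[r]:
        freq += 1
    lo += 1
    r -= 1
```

Let's trace through this code step by step.

Initialize: data = [2, 4, 7, 15, 17, 17, 19, 20]
Initialize: lo = 0
Initialize: r = 7
Initialize: freq = 0
Entering loop: while lo < r:
After iteration 1: lo = 1, r = 6, freq = 0
After iteration 2: lo = 2, r = 5, freq = 0
After iteration 3: lo = 3, r = 4, freq = 0
After iteration 4: lo = 4, r = 3, freq = 0
Loop ends.

Final answer: 0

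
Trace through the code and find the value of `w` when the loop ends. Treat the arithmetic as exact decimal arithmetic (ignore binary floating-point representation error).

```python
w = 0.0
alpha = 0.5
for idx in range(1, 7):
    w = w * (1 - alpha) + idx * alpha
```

Let's trace through this code step by step.

Initialize: w = 0.0
Initialize: alpha = 0.5
Entering loop: for idx in range(1, 7):
After iteration 1: idx = 1, w = 0.5
After iteration 2: idx = 2, w = 1.25
After iteration 3: idx = 3, w = 2.125
After iteration 4: idx = 4, w = 3.0625
After iteration 5: idx = 5, w = 4.03125
After iteration 6: idx = 6, w = 5.015625
Loop ends.

Final answer: 5.015625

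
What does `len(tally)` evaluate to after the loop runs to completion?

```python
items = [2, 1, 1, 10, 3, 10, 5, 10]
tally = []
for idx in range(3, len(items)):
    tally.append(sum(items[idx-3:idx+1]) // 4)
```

Let's trace through this code step by step.

Initialize: items = [2, 1, 1, 10, 3, 10, 5, 10]
Initialize: tally = []
Entering loop: for idx in range(3, len(items)):
After iteration 1: idx = 3, tally = [3]
After iteration 2: idx = 4, tally = [3, 3]
After iteration 3: idx = 5, tally = [3, 3, 6]
After iteration 4: idx = 6, tally = [3, 3, 6, 7]
After iteration 5: idx = 7, tally = [3, 3, 6, 7, 7]
Loop ends.
len(tally) = 5

Final answer: 5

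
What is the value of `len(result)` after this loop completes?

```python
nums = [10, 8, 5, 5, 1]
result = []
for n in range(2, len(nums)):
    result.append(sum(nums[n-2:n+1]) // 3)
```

Let's trace through this code step by step.

Initialize: nums = [10, 8, 5, 5, 1]
Initialize: result = []
Entering loop: for n in range(2, len(nums)):
After iteration 1: n = 2, result = [7]
After iteration 2: n = 3, result = [7, 6]
After iteration 3: n = 4, result = [7, 6, 3]
Loop ends.
len(result) = 3

Final answer: 3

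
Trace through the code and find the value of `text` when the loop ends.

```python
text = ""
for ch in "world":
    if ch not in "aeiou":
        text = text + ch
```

Let's trace through this code step by step.

Initialize: text = ''
Entering loop: for ch in "world":
After iteration 1: ch = 'w', text = 'w'
After iteration 2: ch = 'o', text = 'w'
After iteration 3: ch = 'r', text = 'wr'
After iteration 4: ch = 'l', text = 'wrl'
After iteration 5: ch = 'd', text = 'wrld'
Loop ends.

Final answer: 'wrld'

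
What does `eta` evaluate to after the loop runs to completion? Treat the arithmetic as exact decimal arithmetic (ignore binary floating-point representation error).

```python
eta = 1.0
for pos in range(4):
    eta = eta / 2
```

Let's trace through this code step by step.

Initialize: eta = 1.0
Entering loop: for pos in range(4):
After iteration 1: pos = 0, eta = 0.5
After iteration 2: pos = 1, eta = 0.25
After iteration 3: pos = 2, eta = 0.125
After iteration 4: pos = 3, eta = 0.0625
Loop ends.

Final answer: 0.0625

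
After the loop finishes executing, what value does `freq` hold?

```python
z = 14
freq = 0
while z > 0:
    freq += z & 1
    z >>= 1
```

Let's trace through this code step by step.

Initialize: z = 14
Initialize: freq = 0
Entering loop: while z > 0:
After iteration 1: z = 7, freq = 0
After iteration 2: z = 3, freq = 1
After iteration 3: z = 1, freq = 2
After iteration 4: z = 0, freq = 3
Loop ends.

Final answer: 3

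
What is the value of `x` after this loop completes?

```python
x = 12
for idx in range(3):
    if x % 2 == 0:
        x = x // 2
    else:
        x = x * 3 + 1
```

Let's trace through this code step by step.

Initialize: x = 12
Entering loop: for idx in range(3):
After iteration 1: idx = 0, x = 6
After iteration 2: idx = 1, x = 3
After iteration 3: idx = 2, x = 10
Loop ends.

Final answer: 10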